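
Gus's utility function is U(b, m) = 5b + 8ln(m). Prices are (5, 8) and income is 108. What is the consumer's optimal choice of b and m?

MU_b = 5, MU_m = 8/m.
MRS = 5 ÷ (8/m).
Tangency: set MRS = p_b/p_m = 5/8 = 0.625.
MRS depends only on m: 0.625·m = 0.625 ⇒ m* = 0.625/0.625 = 1.
From the budget, 5·b = 108 − 8·1 = 100, so b* = 20.

b* = 20, m* = 1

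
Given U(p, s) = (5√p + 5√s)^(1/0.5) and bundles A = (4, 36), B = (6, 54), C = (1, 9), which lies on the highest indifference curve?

Evaluate utility at each bundle:
U(A) = 1600.000.
U(B) = 2400.000.
U(C) = 400.000.
Highest utility is B, so B ≻ A ≻ C.

Bundle B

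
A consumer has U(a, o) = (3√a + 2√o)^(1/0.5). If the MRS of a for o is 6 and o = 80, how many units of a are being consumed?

a = 5

For CES with ρ = 0.5, MRS = (3/2)·√(o/a).
Setting (3/2)·√(80/a) = 6 gives √(80/a) = 4, so 80/a = 16 and a = 5.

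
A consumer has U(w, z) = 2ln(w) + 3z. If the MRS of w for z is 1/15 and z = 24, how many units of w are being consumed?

MU_w = 2/w, MU_z = 3.
MRS = 2/w ÷ 3.
MRS depends only on w: (2/3)/w = 1/15 ⇒ w = (2/3)/(1/15) = 10.

w = 10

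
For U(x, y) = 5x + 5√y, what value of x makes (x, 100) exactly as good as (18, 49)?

x = 15

U(18, 49) = 125.
Set U(x, 100) = 125 and solve.
With y = 100: √100 = 10, so 5x = 125 − 5·10 = 75 and x = 15.
Check: U(15, 100) = 125.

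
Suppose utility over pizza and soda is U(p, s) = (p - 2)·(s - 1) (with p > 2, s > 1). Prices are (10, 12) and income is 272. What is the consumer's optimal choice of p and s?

MU_p = (s−1), MU_s = (p−2).
MRS = (s−1)/(p−2).
Tangency: set MRS = p_p/p_s = 10/12 = 5/6.
So (s − 1)/(p − 2) = 5/6, i.e. (s − 1) = (5/6)·(p − 2).
Rewrite the budget in excess-of-subsistence terms: 10·(p − 2) + 12·(s − 1) = 272 − 10·2 − 12·1 = 240.
Substituting, 20·(p − 2) = 240, so p − 2 = 12 and p* = 14.
Then s − 1 = (5/6)·12 = 10, so s* = 11.

p* = 14, s* = 11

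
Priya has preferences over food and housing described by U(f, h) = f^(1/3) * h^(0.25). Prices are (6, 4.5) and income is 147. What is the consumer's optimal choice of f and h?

MU_f = 1/3·f^(-2/3)·h^(0.25) and MU_h = 0.25·f^(1/3)·h^(-0.75).
MRS = MU_f/MU_h = (4/3)·h/f.
Tangency: set MRS = p_f/p_h = 6/4.5 = 4/3.
So (4/3)·h/f = 4/3, i.e. h = f.
Substitute into the budget 6·f + 4.5·h = 147: 10.5·f = 147, so f* = 14.
Then h* = 14.

f* = 14, h* = 14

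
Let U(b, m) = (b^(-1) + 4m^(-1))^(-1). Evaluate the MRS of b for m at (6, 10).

For CES with ρ = -1, MRS = (1/4)·(m/b)^2.
At (6, 10): MRS = 25/36.
That is, one extra unit of b is worth 25/36 units of m at the margin.

MRS = 25/36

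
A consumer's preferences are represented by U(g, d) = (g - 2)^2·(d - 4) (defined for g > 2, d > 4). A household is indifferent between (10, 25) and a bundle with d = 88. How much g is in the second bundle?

U(10, 25) = 1344.
Set U(g, 88) = 1344 and solve.
With d = 88: (88 − 4) = 84, so (g − 2)^2 = 1344/84 = 16.
Taking the square root (with g > 2): g − 2 = 4, so g = 6.
Check: U(6, 88) = 1344.

g = 6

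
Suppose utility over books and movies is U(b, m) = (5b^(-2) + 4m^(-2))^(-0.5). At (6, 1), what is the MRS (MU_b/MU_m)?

For CES with ρ = -2, MRS = (5/4)·(m/b)^3.
At (6, 1): MRS = 5/864.
So at (6, 1) the consumer would give up 5/864 units of m for one more unit of b.

MRS = 5/864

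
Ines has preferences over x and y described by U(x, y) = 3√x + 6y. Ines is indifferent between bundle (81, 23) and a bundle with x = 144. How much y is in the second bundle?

U(81, 23) = 165.
Set U(144, y) = 165 and solve.
With x = 144: √144 = 12, so 6y = 165 − 3·12 = 129 and y = 21.5.
Check: U(144, 21.5) = 165.

y = 21.5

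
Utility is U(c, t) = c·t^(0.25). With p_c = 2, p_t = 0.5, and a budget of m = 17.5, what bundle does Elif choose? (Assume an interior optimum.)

MU_c = t^(0.25) and MU_t = 0.25·c·t^(-0.75).
MRS = MU_c/MU_t = (4)·t/c.
Tangency: set MRS = p_c/p_t = 2/0.5 = 4.
So (4)·t/c = 4, i.e. t = c.
Substitute into the budget 2·c + 0.5·t = 17.5: 2.5·c = 17.5, so c* = 7.
Then t* = 7.

c* = 7, t* = 7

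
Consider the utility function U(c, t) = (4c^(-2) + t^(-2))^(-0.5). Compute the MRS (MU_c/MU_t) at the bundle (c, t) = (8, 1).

MRS = 1/128

For CES with ρ = -2, MRS = (4/1)·(t/c)^3.
At (8, 1): MRS = 1/128.
That is, one extra unit of c is worth 1/128 units of t at the margin.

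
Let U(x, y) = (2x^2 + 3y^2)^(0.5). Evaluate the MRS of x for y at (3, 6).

For CES with ρ = 2, MRS = (2/3)·(y/x)^(-1).
At (3, 6): MRS = 1/3.
That is, one extra unit of x is worth 1/3 units of y at the margin.

MRS = 1/3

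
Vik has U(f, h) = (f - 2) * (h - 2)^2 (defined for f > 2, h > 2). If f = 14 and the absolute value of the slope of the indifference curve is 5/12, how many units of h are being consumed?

h = 12

MU_f = (h−2)^2, MU_h = 2·(f−2)·(h−2).
MRS = (1/2)·(h−2)/(f−2).
Substitute f = 14: MRS = (h − 2)/24. Setting this equal to 5/12 gives h − 2 = (5/12)·24 = 10, so h = 12.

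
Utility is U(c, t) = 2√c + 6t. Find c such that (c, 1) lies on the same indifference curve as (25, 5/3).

c = 49

U(25, 5/3) = 20.
Set U(c, 1) = 20 and solve.
With t = 1: 2√c = 20 − 6·1 = 14, so √c = 7 and c = 49.
Check: U(49, 1) = 20.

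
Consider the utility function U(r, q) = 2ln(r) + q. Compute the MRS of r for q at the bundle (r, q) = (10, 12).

MU_r = 2/r, MU_q = 1.
MRS = 2/r ÷ 1.
At (10, 12): MRS = 0.2.
So at (10, 12) the consumer would give up 0.2 units of q for one more unit of r.

MRS = 0.2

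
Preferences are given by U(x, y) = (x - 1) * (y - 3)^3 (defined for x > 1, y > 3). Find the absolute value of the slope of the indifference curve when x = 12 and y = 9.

MU_x = (y−3)^3, MU_y = 3·(x−1)·(y−3)^2.
MRS = (1/3)·(y−3)/(x−1).
At (12, 9): MRS = 2/11.
That is, one extra unit of x is worth 2/11 units of y at the margin.

MRS = 2/11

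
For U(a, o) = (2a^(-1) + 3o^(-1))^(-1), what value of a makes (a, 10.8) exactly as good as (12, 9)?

U depends on (a, o) only through S = 2a^(-1) + 3o^(-1), so equal utility means equal S. At (12, 9): S = 0.5.
With o = 10.8: 3·10.8^(-1) = 5/18, so 2a^(-1) = 0.5 − 5/18 = 2/9, i.e. a^(-1) = 1/9.
Hence a = 1/(1/9) = 9.
Check: U(9, 10.8) = 2.

a = 9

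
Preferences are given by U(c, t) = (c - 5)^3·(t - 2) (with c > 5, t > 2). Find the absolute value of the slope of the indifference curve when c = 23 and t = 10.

MU_c = 3·(c−5)^2·(t−2), MU_t = (c−5)^3.
MRS = (3/1)·(t−2)/(c−5).
At (23, 10): MRS = 4/3.
That is, one extra unit of c is worth 4/3 units of t at the margin.

MRS = 4/3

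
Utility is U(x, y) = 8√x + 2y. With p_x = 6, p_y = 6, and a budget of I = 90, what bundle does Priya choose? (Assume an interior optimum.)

MU_x = 8/(2√x), MU_y = 2.
MRS = 8/(2√x) ÷ 2.
Tangency: set MRS = p_x/p_y = 6/6 = 1.
MRS depends only on x: 2/√x = 1 ⇒ √x = 2/1 = 2 ⇒ x* = 4.
From the budget, 6·y = 90 − 6·4 = 66, so y* = 11.

x* = 4, y* = 11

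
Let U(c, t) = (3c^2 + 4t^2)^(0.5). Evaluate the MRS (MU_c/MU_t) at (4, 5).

MRS = 0.6

For CES with ρ = 2, MRS = (3/4)·(t/c)^(-1).
At (4, 5): MRS = 0.6.
That is, one extra unit of c is worth 0.6 units of t at the margin.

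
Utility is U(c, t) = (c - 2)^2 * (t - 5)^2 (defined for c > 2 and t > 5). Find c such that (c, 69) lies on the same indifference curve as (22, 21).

c = 7

U(22, 21) = 102400.
Set U(c, 69) = 102400 and solve.
With t = 69: (69 − 5)^2 = 4096, so (c − 2)^2 = 102400/4096 = 25.
Taking the square root (with c > 2): c − 2 = 5, so c = 7.
Check: U(7, 69) = 102400.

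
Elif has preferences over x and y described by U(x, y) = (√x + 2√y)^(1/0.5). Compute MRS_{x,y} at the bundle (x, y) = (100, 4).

For CES with ρ = 0.5, MRS = (1/2)·√(y/x).
At (100, 4): MRS = 0.1.
The indifference curve has slope −0.1 at this bundle.

MRS = 0.1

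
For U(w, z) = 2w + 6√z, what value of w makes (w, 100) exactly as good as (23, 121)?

U(23, 121) = 112.
Set U(w, 100) = 112 and solve.
With z = 100: √100 = 10, so 2w = 112 − 6·10 = 52 and w = 26.
Check: U(26, 100) = 112.

w = 26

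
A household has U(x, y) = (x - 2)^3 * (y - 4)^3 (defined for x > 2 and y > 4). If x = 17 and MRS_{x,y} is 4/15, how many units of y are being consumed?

y = 8

MU_x = 3·(x−2)^2·(y−4)^3, MU_y = 3·(x−2)^3·(y−4)^2.
MRS = (y−4)/(x−2).
Substitute x = 17: MRS = (y − 4)/15. Setting this equal to 4/15 gives y − 4 = (4/15)·15 = 4, so y = 8.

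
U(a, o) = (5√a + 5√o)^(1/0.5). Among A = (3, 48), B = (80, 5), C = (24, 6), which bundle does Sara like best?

Evaluate utility at each bundle:
U(A) = 1875.000.
U(B) = 3125.000.
U(C) = 1350.000.
Highest utility is B, so B ≻ A ≻ C.

Bundle B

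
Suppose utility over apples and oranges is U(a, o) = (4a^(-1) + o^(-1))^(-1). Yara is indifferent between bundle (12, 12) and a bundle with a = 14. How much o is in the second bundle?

U depends on (a, o) only through S = 4a^(-1) + o^(-1), so equal utility means equal S. At (12, 12): S = 5/12.
With a = 14: 4·14^(-1) = 2/7, so o^(-1) = 5/12 − 2/7 = 11/84.
Hence o = 1/(11/84) = 84/11.
Check: U(14, 84/11) = 2.4.

o = 84/11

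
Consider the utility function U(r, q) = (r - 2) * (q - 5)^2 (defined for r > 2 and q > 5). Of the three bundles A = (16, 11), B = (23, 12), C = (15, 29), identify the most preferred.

Evaluate utility at each bundle:
U(A) = 504.
U(B) = 1029.
U(C) = 7488.
Highest utility is C, so C ≻ B ≻ A.

Bundle C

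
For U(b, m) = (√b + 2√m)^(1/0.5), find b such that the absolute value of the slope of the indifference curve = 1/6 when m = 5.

For CES with ρ = 0.5, MRS = (1/2)·√(m/b).
Setting (1/2)·√(5/b) = 1/6 gives √(5/b) = 1/3, so 5/b = 1/9 and b = 45.

b = 45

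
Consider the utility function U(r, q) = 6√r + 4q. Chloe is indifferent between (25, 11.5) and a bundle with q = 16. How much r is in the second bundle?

r = 4

U(25, 11.5) = 76.
Set U(r, 16) = 76 and solve.
With q = 16: 6√r = 76 − 4·16 = 12, so √r = 2 and r = 4.
Check: U(4, 16) = 76.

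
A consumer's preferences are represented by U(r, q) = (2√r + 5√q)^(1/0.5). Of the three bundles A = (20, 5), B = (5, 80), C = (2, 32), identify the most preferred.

Bundle B

Evaluate utility at each bundle:
U(A) = 405.000.
U(B) = 2420.000.
U(C) = 968.000.
Highest utility is B, so B ≻ C ≻ A.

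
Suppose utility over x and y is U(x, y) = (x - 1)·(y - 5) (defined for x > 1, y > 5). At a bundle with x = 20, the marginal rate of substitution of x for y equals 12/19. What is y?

MU_x = (y−5), MU_y = (x−1).
MRS = (y−5)/(x−1).
Substitute x = 20: MRS = (y − 5)/19. Setting this equal to 12/19 gives y − 5 = (12/19)·19 = 12, so y = 17.

y = 17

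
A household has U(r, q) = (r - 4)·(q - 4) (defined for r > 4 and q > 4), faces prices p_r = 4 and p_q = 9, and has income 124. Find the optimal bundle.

MU_r = (q−4), MU_q = (r−4).
MRS = (q−4)/(r−4).
Tangency: set MRS = p_r/p_q = 4/9.
So (q − 4)/(r − 4) = 4/9, i.e. (q − 4) = (4/9)·(r − 4).
Rewrite the budget in excess-of-subsistence terms: 4·(r − 4) + 9·(q − 4) = 124 − 4·4 − 9·4 = 72.
Substituting, 8·(r − 4) = 72, so r − 4 = 9 and r* = 13.
Then q − 4 = (4/9)·9 = 4, so q* = 8.

r* = 13, q* = 8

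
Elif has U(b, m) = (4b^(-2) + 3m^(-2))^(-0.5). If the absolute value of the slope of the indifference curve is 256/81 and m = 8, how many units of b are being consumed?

b = 6

For CES with ρ = -2, MRS = (4/3)·(m/b)^3.
Setting (4/3)·(8/b)^3 = 256/81 gives (8/b)^3 = 64/27, so 8/b = 4/3 and b = 6.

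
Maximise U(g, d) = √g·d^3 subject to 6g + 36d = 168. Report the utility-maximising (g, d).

MU_g = 0.5·g^(-0.5)·d^3 and MU_d = 3·√g·d^2.
MRS = MU_g/MU_d = (1/6)·d/g.
Tangency: set MRS = p_g/p_d = 6/36 = 1/6.
So (1/6)·d/g = 1/6, i.e. d = g.
Substitute into the budget 6·g + 36·d = 168: 42·g = 168, so g* = 4.
Then d* = 4.

g* = 4, d* = 4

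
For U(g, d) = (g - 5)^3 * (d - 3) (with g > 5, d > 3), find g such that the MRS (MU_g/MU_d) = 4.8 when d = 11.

MU_g = 3·(g−5)^2·(d−3), MU_d = (g−5)^3.
MRS = (3/1)·(d−3)/(g−5).
Substitute d = 11: MRS = 24/(g − 5). Setting this equal to 4.8 gives g − 5 = 24/4.8 = 5, so g = 10.

g = 10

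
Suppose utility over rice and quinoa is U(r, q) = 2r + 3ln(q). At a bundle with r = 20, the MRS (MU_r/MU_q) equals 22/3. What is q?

MU_r = 2, MU_q = 3/q.
MRS = 2 ÷ (3/q).
MRS depends only on q: (2/3)·q = 22/3 ⇒ q = (22/3)/(2/3) = 11.

q = 11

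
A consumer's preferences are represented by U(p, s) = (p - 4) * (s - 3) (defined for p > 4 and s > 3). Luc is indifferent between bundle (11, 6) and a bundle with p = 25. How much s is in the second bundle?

s = 4

U(11, 6) = 21.
Set U(25, s) = 21 and solve.
With p = 25: (25 − 4) = 21, so (s − 3) = 21/21 = 1.
So s = 3 + 1 = 4.
Check: U(25, 4) = 21.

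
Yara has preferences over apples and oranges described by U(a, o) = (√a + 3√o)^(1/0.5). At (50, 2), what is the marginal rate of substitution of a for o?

MRS = 1/15

For CES with ρ = 0.5, MRS = (1/3)·√(o/a).
At (50, 2): MRS = 1/15.
The indifference curve has slope −1/15 at this bundle.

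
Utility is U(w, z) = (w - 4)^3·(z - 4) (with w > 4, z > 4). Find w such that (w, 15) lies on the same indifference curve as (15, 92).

U(15, 92) = 117128.
Set U(w, 15) = 117128 and solve.
With z = 15: (15 − 4) = 11, so (w − 4)^3 = 117128/11 = 10648.
Taking the cube root (with w > 4): w − 4 = 22, so w = 26.
Check: U(26, 15) = 117128.

w = 26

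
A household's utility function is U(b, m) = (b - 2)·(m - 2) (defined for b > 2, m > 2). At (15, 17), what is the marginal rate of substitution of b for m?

MRS = 15/13

MU_b = (m−2), MU_m = (b−2).
MRS = (m−2)/(b−2).
At (15, 17): MRS = 15/13.
The indifference curve has slope −15/13 at this bundle.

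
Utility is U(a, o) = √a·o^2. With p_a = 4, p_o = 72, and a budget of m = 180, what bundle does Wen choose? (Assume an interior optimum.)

a* = 9, o* = 2

MU_a = 0.5·a^(-0.5)·o^2 and MU_o = 2·√a·o.
MRS = MU_a/MU_o = (0.25)·o/a.
Tangency: set MRS = p_a/p_o = 4/72 = 1/18.
So (0.25)·o/a = 1/18, i.e. o = (2/9)·a.
Substitute into the budget 4·a + 72·o = 180: 20·a = 180, so a* = 9.
Then o* = (2/9)·9 = 2.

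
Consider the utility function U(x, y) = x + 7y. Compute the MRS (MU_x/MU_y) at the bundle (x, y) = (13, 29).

MU_x = 1, MU_y = 7, so MRS = 1/7 at every bundle.
At (13, 29): MRS = 1/7.
The indifference curve has slope −1/7 at this bundle.

MRS = 1/7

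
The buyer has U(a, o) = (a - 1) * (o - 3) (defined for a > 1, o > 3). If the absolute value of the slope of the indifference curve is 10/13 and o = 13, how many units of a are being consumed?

a = 14

MU_a = (o−3), MU_o = (a−1).
MRS = (o−3)/(a−1).
Substitute o = 13: MRS = 10/(a − 1). Setting this equal to 10/13 gives a − 1 = 10/(10/13) = 13, so a = 14.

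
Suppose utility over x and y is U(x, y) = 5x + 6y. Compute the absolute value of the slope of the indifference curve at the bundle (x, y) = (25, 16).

MU_x = 5, MU_y = 6, so MRS = 5/6 at every bundle.
At (25, 16): MRS = 5/6.
So at (25, 16) the consumer would give up 5/6 units of y for one more unit of x.

MRS = 5/6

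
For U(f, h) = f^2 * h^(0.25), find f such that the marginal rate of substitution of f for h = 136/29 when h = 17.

f = 29

MU_f = 2·f·h^(0.25) and MU_h = 0.25·f^2·h^(-0.75).
MRS = MU_f/MU_h = (8)·h/f.
Substitute h = 17: MRS = 136/f. Setting 136/f = 136/29 gives f = 136/(136/29) = 29.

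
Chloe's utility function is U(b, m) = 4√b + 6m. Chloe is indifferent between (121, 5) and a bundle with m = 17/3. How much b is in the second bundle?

b = 100

U(121, 5) = 74.
Set U(b, 17/3) = 74 and solve.
With m = 17/3: 4√b = 74 − 6·17/3 = 40, so √b = 10 and b = 100.
Check: U(100, 17/3) = 74.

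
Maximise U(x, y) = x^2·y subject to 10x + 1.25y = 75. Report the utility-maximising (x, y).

x* = 5, y* = 20

MU_x = 2·x·y and MU_y = x^2.
MRS = MU_x/MU_y = (2/1)·y/x.
Tangency: set MRS = p_x/p_y = 10/1.25 = 8.
So (2/1)·y/x = 8, i.e. y = 4·x.
Substitute into the budget 10·x + 1.25·y = 75: 15·x = 75, so x* = 5.
Then y* = 4·5 = 20.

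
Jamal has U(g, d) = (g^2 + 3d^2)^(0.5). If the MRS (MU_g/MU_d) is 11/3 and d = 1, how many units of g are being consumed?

For CES with ρ = 2, MRS = (1/3)·(d/g)^(-1).
Setting (1/3)·(1/g)^(-1) = 11/3 gives (1/g)^(-1) = 11, so 1/g = 1/11 and g = 11.

g = 11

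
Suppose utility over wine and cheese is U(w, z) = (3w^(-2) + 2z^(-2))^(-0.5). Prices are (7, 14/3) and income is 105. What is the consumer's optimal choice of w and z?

w* = 9, z* = 9

For CES with ρ = -2, MRS = (3/2)·(z/w)^3.
Tangency: set MRS = p_w/p_z = 7/(14/3) = 1.5.
So (z/w)^3 = 1; taking the cube root, z/w = 1, i.e. z = w.
Substitute into the budget 7·w + (14/3)·z = 105: (35/3)·w = 105, so w* = 9 and z* = 9.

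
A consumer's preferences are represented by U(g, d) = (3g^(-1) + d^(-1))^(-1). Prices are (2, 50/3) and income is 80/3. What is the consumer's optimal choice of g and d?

For CES with ρ = -1, MRS = (3/1)·(d/g)^2.
Tangency: set MRS = p_g/p_d = 2/(50/3) = 3/25.
So (d/g)^2 = 1/25; taking the square root, d/g = 0.2, i.e. d = 0.2·g.
Substitute into the budget 2·g + (50/3)·d = 80/3: (16/3)·g = 80/3, so g* = 5 and d* = 0.2·5 = 1.

g* = 5, d* = 1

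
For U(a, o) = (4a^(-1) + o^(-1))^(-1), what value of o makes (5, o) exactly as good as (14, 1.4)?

U depends on (a, o) only through S = 4a^(-1) + o^(-1), so equal utility means equal S. At (14, 1.4): S = 1.
With a = 5: 4·5^(-1) = 0.8, so o^(-1) = 1 − 0.8 = 0.2.
Hence o = 1/0.2 = 5.
Check: U(5, 5) = 1.

o = 5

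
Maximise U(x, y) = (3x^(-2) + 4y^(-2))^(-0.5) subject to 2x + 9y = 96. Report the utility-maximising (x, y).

x* = 12, y* = 8

For CES with ρ = -2, MRS = (3/4)·(y/x)^3.
Tangency: set MRS = p_x/p_y = 2/9.
So (y/x)^3 = 8/27; taking the cube root, y/x = 2/3, i.e. y = (2/3)·x.
Substitute into the budget 2·x + 9·y = 96: 8·x = 96, so x* = 12 and y* = (2/3)·12 = 8.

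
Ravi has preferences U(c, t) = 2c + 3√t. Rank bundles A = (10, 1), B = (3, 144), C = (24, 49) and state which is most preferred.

Evaluate utility at each bundle:
U(A) = 23.000.
U(B) = 42.000.
U(C) = 69.000.
Highest utility is C, so C ≻ B ≻ A.

Bundle C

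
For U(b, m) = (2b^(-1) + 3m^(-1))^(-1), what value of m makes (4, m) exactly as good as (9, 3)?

U depends on (b, m) only through S = 2b^(-1) + 3m^(-1), so equal utility means equal S. At (9, 3): S = 11/9.
With b = 4: 2·4^(-1) = 0.5, so 3m^(-1) = 11/9 − 0.5 = 13/18, i.e. m^(-1) = 13/54.
Hence m = 1/(13/54) = 54/13.
Check: U(4, 54/13) = 0.8182.

m = 54/13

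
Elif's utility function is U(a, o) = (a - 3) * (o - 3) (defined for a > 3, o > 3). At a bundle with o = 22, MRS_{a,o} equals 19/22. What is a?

a = 25

MU_a = (o−3), MU_o = (a−3).
MRS = (o−3)/(a−3).
Substitute o = 22: MRS = 19/(a − 3). Setting this equal to 19/22 gives a − 3 = 19/(19/22) = 22, so a = 25.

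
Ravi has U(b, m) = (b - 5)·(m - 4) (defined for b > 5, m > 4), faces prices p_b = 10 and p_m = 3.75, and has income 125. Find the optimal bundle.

b* = 8, m* = 12

MU_b = (m−4), MU_m = (b−5).
MRS = (m−4)/(b−5).
Tangency: set MRS = p_b/p_m = 10/3.75 = 8/3.
So (m − 4)/(b − 5) = 8/3, i.e. (m − 4) = (8/3)·(b − 5).
Rewrite the budget in excess-of-subsistence terms: 10·(b − 5) + 3.75·(m − 4) = 125 − 10·5 − 3.75·4 = 60.
Substituting, 20·(b − 5) = 60, so b − 5 = 3 and b* = 8.
Then m − 4 = (8/3)·3 = 8, so m* = 12.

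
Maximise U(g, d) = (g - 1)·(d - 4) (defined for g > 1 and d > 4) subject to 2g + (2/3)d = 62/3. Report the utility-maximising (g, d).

g* = 5, d* = 16

MU_g = (d−4), MU_d = (g−1).
MRS = (d−4)/(g−1).
Tangency: set MRS = p_g/p_d = 2/(2/3) = 3.
So (d − 4)/(g − 1) = 3, i.e. (d − 4) = 3·(g − 1).
Rewrite the budget in excess-of-subsistence terms: 2·(g − 1) + (2/3)·(d − 4) = 62/3 − 2·1 − (2/3)·4 = 16.
Substituting, 4·(g − 1) = 16, so g − 1 = 4 and g* = 5.
Then d − 4 = 3·4 = 12, so d* = 16.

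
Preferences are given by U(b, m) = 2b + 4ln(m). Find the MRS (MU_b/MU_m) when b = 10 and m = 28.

MU_b = 2, MU_m = 4/m.
MRS = 2 ÷ (4/m).
At (10, 28): MRS = 14.
The indifference curve has slope −14 at this bundle.

MRS = 14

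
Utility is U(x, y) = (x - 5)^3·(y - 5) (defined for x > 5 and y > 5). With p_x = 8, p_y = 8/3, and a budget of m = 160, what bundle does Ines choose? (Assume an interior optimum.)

x* = 15, y* = 15

MU_x = 3·(x−5)^2·(y−5), MU_y = (x−5)^3.
MRS = (3/1)·(y−5)/(x−5).
Tangency: set MRS = p_x/p_y = 8/(8/3) = 3.
So (3/1)·(y − 5)/(x − 5) = 3, i.e. (y − 5) = (x − 5).
Rewrite the budget in excess-of-subsistence terms: 8·(x − 5) + (8/3)·(y − 5) = 160 − 8·5 − (8/3)·5 = 320/3.
Substituting, (32/3)·(x − 5) = 320/3, so x − 5 = 10 and x* = 15.
Then y − 5 = 10, so y* = 15.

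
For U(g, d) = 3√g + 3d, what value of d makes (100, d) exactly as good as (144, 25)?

U(144, 25) = 111.
Set U(100, d) = 111 and solve.
With g = 100: √100 = 10, so 3d = 111 − 3·10 = 81 and d = 27.
Check: U(100, 27) = 111.

d = 27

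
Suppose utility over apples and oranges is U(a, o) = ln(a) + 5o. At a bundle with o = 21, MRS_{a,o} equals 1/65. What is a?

a = 13

MU_a = 1/a, MU_o = 5.
MRS = 1/a ÷ 5.
MRS depends only on a: 0.2/a = 1/65 ⇒ a = 0.2/(1/65) = 13.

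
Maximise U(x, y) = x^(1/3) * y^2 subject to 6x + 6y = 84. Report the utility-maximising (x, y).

x* = 2, y* = 12

MU_x = 1/3·x^(-2/3)·y^2 and MU_y = 2·x^(1/3)·y.
MRS = MU_x/MU_y = (1/6)·y/x.
Tangency: set MRS = p_x/p_y = 6/6 = 1.
So (1/6)·y/x = 1, i.e. y = 6·x.
Substitute into the budget 6·x + 6·y = 84: 42·x = 84, so x* = 2.
Then y* = 6·2 = 12.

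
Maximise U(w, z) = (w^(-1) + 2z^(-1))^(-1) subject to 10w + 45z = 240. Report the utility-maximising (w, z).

For CES with ρ = -1, MRS = (1/2)·(z/w)^2.
Tangency: set MRS = p_w/p_z = 10/45 = 2/9.
So (z/w)^2 = 4/9; taking the square root, z/w = 2/3, i.e. z = (2/3)·w.
Substitute into the budget 10·w + 45·z = 240: 40·w = 240, so w* = 6 and z* = (2/3)·6 = 4.

w* = 6, z* = 4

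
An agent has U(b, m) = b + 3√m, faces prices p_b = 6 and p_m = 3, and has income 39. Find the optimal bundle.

MU_b = 1, MU_m = 3/(2√m).
MRS = 1 ÷ (3/(2√m)).
Tangency: set MRS = p_b/p_m = 6/3 = 2.
MRS depends only on m: (2/3)·√m = 2 ⇒ √m = 2/(2/3) = 3 ⇒ m* = 9.
From the budget, 6·b = 39 − 3·9 = 12, so b* = 2.

b* = 2, m* = 9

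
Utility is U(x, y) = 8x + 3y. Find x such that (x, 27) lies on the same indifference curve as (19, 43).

x = 25

U(19, 43) = 281.
Set U(x, 27) = 281 and solve.
8x + 3·27 = 281 ⇒ 8x = 200 ⇒ x = 25.
Check: U(25, 27) = 281.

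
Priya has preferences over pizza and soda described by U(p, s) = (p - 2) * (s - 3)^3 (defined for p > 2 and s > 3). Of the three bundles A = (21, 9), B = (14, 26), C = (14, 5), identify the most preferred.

Bundle B

Evaluate utility at each bundle:
U(A) = 4104.
U(B) = 146004.
U(C) = 96.
Highest utility is B, so B ≻ A ≻ C.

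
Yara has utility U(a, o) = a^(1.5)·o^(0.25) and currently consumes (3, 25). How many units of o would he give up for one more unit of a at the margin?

MRS = 50

MU_a = 1.5·√a·o^(0.25) and MU_o = 0.25·a^(1.5)·o^(-0.75).
MRS = MU_a/MU_o = (6)·o/a.
At (3, 25): MRS = 50.
The indifference curve has slope −50 at this bundle.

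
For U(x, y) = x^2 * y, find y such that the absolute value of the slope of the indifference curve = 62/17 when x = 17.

y = 31

MU_x = 2·x·y and MU_y = x^2.
MRS = MU_x/MU_y = (2/1)·y/x.
Substitute x = 17: MRS = y/8.5. Setting y/8.5 = 62/17 gives y = (62/17)·8.5 = 31.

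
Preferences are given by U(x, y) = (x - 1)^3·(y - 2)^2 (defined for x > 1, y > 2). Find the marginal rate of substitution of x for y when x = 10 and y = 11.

MU_x = 3·(x−1)^2·(y−2)^2, MU_y = 2·(x−1)^3·(y−2).
MRS = (3/2)·(y−2)/(x−1).
At (10, 11): MRS = 1.5.
That is, one extra unit of x is worth 1.5 units of y at the margin.

MRS = 1.5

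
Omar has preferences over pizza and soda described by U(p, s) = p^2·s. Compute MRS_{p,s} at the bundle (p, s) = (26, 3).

MU_p = 2·p·s and MU_s = p^2.
MRS = MU_p/MU_s = (2/1)·s/p.
At (26, 3): MRS = 3/13.
That is, one extra unit of p is worth 3/13 units of s at the margin.

MRS = 3/13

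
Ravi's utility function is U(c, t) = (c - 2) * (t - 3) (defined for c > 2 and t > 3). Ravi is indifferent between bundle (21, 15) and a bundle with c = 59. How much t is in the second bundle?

t = 7

U(21, 15) = 228.
Set U(59, t) = 228 and solve.
With c = 59: (59 − 2) = 57, so (t − 3) = 228/57 = 4.
So t = 3 + 4 = 7.
Check: U(59, 7) = 228.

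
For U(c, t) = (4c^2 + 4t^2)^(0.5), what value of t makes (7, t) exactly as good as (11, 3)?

U depends on (c, t) only through S = 4c^2 + 4t^2, so equal utility means equal S. At (11, 3): S = 520.
With c = 7: 4·7^2 = 196, so 4t^2 = 520 − 196 = 324, i.e. t^2 = 81.
Hence t = √81 = 9.
Check: U(7, 9) = 22.8035.

t = 9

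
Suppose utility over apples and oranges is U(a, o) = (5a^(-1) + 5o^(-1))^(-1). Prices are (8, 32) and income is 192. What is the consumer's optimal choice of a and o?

a* = 8, o* = 4

For CES with ρ = -1, MRS = (o/a)^2.
Tangency: set MRS = p_a/p_o = 8/32 = 0.25.
So (o/a)^2 = 0.25; taking the square root, o/a = 0.5, i.e. o = 0.5·a.
Substitute into the budget 8·a + 32·o = 192: 24·a = 192, so a* = 8 and o* = 0.5·8 = 4.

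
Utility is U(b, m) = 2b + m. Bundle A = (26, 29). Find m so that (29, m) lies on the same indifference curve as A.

U(26, 29) = 81.
Set U(29, m) = 81 and solve.
2·29 + m = 81 ⇒ m = 23 ⇒ m = 23.
Check: U(29, 23) = 81.

m = 23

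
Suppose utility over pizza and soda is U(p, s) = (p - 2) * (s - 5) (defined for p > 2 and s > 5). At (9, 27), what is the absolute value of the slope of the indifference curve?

MRS = 22/7

MU_p = (s−5), MU_s = (p−2).
MRS = (s−5)/(p−2).
At (9, 27): MRS = 22/7.
So at (9, 27) the consumer would give up 22/7 units of s for one more unit of p.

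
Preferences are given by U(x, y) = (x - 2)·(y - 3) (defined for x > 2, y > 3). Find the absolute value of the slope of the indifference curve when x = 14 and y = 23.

MRS = 5/3

MU_x = (y−3), MU_y = (x−2).
MRS = (y−3)/(x−2).
At (14, 23): MRS = 5/3.
So at (14, 23) the consumer would give up 5/3 units of y for one more unit of x.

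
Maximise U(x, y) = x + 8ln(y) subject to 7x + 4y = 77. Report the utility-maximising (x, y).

MU_x = 1, MU_y = 8/y.
MRS = 1 ÷ (8/y).
Tangency: set MRS = p_x/p_y = 7/4 = 1.75.
MRS depends only on y: 0.125·y = 1.75 ⇒ y* = 1.75/0.125 = 14.
From the budget, 7·x = 77 − 4·14 = 21, so x* = 3.

x* = 3, y* = 14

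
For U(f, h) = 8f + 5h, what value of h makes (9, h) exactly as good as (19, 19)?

U(19, 19) = 247.
Set U(9, h) = 247 and solve.
8·9 + 5h = 247 ⇒ 5h = 175 ⇒ h = 35.
Check: U(9, 35) = 247.

h = 35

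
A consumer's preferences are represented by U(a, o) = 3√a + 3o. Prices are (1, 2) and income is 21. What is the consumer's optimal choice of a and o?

MU_a = 3/(2√a), MU_o = 3.
MRS = 3/(2√a) ÷ 3.
Tangency: set MRS = p_a/p_o = 1/2 = 0.5.
MRS depends only on a: 0.5/√a = 0.5 ⇒ √a = 0.5/0.5 = 1 ⇒ a* = 1.
From the budget, 2·o = 21 − 1·1 = 20, so o* = 10.

a* = 1, o* = 10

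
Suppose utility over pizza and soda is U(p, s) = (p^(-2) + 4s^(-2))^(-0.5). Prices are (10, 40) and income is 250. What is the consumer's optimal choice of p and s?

p* = 5, s* = 5

For CES with ρ = -2, MRS = (1/4)·(s/p)^3.
Tangency: set MRS = p_p/p_s = 10/40 = 0.25.
So (s/p)^3 = 1; taking the cube root, s/p = 1, i.e. s = p.
Substitute into the budget 10·p + 40·s = 250: 50·p = 250, so p* = 5 and s* = 5.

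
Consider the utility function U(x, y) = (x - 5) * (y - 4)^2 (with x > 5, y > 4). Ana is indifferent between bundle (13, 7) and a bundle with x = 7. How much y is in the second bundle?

y = 10

U(13, 7) = 72.
Set U(7, y) = 72 and solve.
With x = 7: (7 − 5) = 2, so (y − 4)^2 = 72/2 = 36.
Taking the square root (with y > 4): y − 4 = 6, so y = 10.
Check: U(7, 10) = 72.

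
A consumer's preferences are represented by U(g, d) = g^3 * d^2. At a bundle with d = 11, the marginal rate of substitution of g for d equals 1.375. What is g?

g = 12

MU_g = 3·g^2·d^2 and MU_d = 2·g^3·d.
MRS = MU_g/MU_d = (3/2)·d/g.
Substitute d = 11: MRS = 16.5/g. Setting 16.5/g = 1.375 gives g = 16.5/1.375 = 12.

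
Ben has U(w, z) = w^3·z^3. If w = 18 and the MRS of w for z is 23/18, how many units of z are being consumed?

MU_w = 3·w^2·z^3 and MU_z = 3·w^3·z^2.
MRS = MU_w/MU_z = z/w.
Substitute w = 18: MRS = z/18. Setting z/18 = 23/18 gives z = (23/18)·18 = 23.

z = 23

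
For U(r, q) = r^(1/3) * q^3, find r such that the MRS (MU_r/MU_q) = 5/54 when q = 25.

r = 30

MU_r = 1/3·r^(-2/3)·q^3 and MU_q = 3·r^(1/3)·q^2.
MRS = MU_r/MU_q = (1/9)·q/r.
Substitute q = 25: MRS = (25/9)/r. Setting (25/9)/r = 5/54 gives r = (25/9)/(5/54) = 30.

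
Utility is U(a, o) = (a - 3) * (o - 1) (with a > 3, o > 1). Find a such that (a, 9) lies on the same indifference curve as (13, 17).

a = 23

U(13, 17) = 160.
Set U(a, 9) = 160 and solve.
With o = 9: (9 − 1) = 8, so (a − 3) = 160/8 = 20.
So a = 3 + 20 = 23.
Check: U(23, 9) = 160.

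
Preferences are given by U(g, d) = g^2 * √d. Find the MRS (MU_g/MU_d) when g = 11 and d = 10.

MU_g = 2·g·√d and MU_d = 0.5·g^2·d^(-0.5).
MRS = MU_g/MU_d = (4)·d/g.
At (11, 10): MRS = 40/11.
The indifference curve has slope −40/11 at this bundle.

MRS = 40/11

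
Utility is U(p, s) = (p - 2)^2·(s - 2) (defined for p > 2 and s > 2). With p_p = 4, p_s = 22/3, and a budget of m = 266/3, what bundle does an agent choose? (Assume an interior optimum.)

MU_p = 2·(p−2)·(s−2), MU_s = (p−2)^2.
MRS = (2/1)·(s−2)/(p−2).
Tangency: set MRS = p_p/p_s = 4/(22/3) = 6/11.
So (2/1)·(s − 2)/(p − 2) = 6/11, i.e. (s − 2) = (3/11)·(p − 2).
Rewrite the budget in excess-of-subsistence terms: 4·(p − 2) + (22/3)·(s − 2) = 266/3 − 4·2 − (22/3)·2 = 66.
Substituting, 6·(p − 2) = 66, so p − 2 = 11 and p* = 13.
Then s − 2 = (3/11)·11 = 3, so s* = 5.

p* = 13, s* = 5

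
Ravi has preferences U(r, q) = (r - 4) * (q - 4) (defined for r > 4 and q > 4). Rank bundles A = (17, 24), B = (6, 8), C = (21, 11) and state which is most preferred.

Evaluate utility at each bundle:
U(A) = 260.
U(B) = 8.
U(C) = 119.
Highest utility is A, so A ≻ C ≻ B.

Bundle A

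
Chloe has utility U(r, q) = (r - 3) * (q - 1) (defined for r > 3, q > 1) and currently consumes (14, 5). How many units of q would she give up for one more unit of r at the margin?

MU_r = (q−1), MU_q = (r−3).
MRS = (q−1)/(r−3).
At (14, 5): MRS = 4/11.
So at (14, 5) the consumer would give up 4/11 units of q for one more unit of r.

MRS = 4/11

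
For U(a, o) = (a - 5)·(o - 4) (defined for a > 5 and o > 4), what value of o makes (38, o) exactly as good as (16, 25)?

U(16, 25) = 231.
Set U(38, o) = 231 and solve.
With a = 38: (38 − 5) = 33, so (o − 4) = 231/33 = 7.
So o = 4 + 7 = 11.
Check: U(38, 11) = 231.

o = 11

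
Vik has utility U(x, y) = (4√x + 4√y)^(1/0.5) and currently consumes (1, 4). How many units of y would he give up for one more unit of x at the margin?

MRS = 2

For CES with ρ = 0.5, MRS = √(y/x).
At (1, 4): MRS = 2.
So at (1, 4) the consumer would give up 2 units of y for one more unit of x.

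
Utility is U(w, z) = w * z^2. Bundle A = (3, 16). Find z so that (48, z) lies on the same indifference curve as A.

U(3, 16) = 768.
Set U(48, z) = 768 and solve.
With w = 48: z^2 = 768/48 = 16; taking the square root, z = 4.
Check: U(48, 4) = 768.

z = 4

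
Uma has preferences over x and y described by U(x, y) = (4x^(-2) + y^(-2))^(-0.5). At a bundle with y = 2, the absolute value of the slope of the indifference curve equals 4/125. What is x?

For CES with ρ = -2, MRS = (4/1)·(y/x)^3.
Setting (4/1)·(2/x)^3 = 4/125 gives (2/x)^3 = 1/125, so 2/x = 0.2 and x = 10.

x = 10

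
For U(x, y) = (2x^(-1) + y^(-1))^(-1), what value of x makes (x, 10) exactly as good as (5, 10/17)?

U depends on (x, y) only through S = 2x^(-1) + y^(-1), so equal utility means equal S. At (5, 10/17): S = 2.1.
With y = 10: 10^(-1) = 0.1, so 2x^(-1) = 2.1 − 0.1 = 2, i.e. x^(-1) = 1.
Hence x = 1/1 = 1.
Check: U(1, 10) = 0.4762.

x = 1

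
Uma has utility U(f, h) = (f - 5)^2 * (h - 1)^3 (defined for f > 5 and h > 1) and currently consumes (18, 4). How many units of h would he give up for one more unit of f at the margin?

MRS = 2/13

MU_f = 2·(f−5)·(h−1)^3, MU_h = 3·(f−5)^2·(h−1)^2.
MRS = (2/3)·(h−1)/(f−5).
At (18, 4): MRS = 2/13.
So at (18, 4) the consumer would give up 2/13 units of h for one more unit of f.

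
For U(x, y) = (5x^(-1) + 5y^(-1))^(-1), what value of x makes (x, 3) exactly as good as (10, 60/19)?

U depends on (x, y) only through S = 5x^(-1) + 5y^(-1), so equal utility means equal S. At (10, 60/19): S = 25/12.
With y = 3: 5·3^(-1) = 5/3, so 5x^(-1) = 25/12 − 5/3 = 5/12, i.e. x^(-1) = 1/12.
Hence x = 1/(1/12) = 12.
Check: U(12, 3) = 0.48.

x = 12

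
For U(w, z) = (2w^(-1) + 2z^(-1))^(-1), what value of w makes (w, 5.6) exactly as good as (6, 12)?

U depends on (w, z) only through S = 2w^(-1) + 2z^(-1), so equal utility means equal S. At (6, 12): S = 0.5.
With z = 5.6: 2·5.6^(-1) = 5/14, so 2w^(-1) = 0.5 − 5/14 = 1/7, i.e. w^(-1) = 1/14.
Hence w = 1/(1/14) = 14.
Check: U(14, 5.6) = 2.

w = 14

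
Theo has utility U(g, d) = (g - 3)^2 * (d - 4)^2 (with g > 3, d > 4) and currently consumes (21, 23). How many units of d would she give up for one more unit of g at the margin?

MU_g = 2·(g−3)·(d−4)^2, MU_d = 2·(g−3)^2·(d−4).
MRS = (d−4)/(g−3).
At (21, 23): MRS = 19/18.
So at (21, 23) the consumer would give up 19/18 units of d for one more unit of g.

MRS = 19/18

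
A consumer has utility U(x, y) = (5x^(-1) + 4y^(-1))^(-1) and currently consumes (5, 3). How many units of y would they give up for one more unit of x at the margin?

For CES with ρ = -1, MRS = (5/4)·(y/x)^2.
At (5, 3): MRS = 0.45.
That is, one extra unit of x is worth 0.45 units of y at the margin.

MRS = 0.45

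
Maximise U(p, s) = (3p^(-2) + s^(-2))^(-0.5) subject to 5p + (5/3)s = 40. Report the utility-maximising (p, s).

For CES with ρ = -2, MRS = (3/1)·(s/p)^3.
Tangency: set MRS = p_p/p_s = 5/(5/3) = 3.
So (s/p)^3 = 1; taking the cube root, s/p = 1, i.e. s = p.
Substitute into the budget 5·p + (5/3)·s = 40: (20/3)·p = 40, so p* = 6 and s* = 6.

p* = 6, s* = 6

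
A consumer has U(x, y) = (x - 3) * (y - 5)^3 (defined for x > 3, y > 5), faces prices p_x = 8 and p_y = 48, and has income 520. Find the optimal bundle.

x* = 11, y* = 9

MU_x = (y−5)^3, MU_y = 3·(x−3)·(y−5)^2.
MRS = (1/3)·(y−5)/(x−3).
Tangency: set MRS = p_x/p_y = 8/48 = 1/6.
So (1/3)·(y − 5)/(x − 3) = 1/6, i.e. (y − 5) = 0.5·(x − 3).
Rewrite the budget in excess-of-subsistence terms: 8·(x − 3) + 48·(y − 5) = 520 − 8·3 − 48·5 = 256.
Substituting, 32·(x − 3) = 256, so x − 3 = 8 and x* = 11.
Then y − 5 = 0.5·8 = 4, so y* = 9.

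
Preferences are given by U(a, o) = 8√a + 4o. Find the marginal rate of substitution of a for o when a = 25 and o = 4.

MRS = 0.2

MU_a = 8/(2√a), MU_o = 4.
MRS = 8/(2√a) ÷ 4.
At (25, 4): MRS = 0.2.
So at (25, 4) the consumer would give up 0.2 units of o for one more unit of a.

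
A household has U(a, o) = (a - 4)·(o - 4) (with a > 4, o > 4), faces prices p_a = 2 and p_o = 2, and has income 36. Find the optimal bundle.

a* = 9, o* = 9

MU_a = (o−4), MU_o = (a−4).
MRS = (o−4)/(a−4).
Tangency: set MRS = p_a/p_o = 2/2 = 1.
So (o − 4)/(a − 4) = 1, i.e. (o − 4) = (a − 4).
Rewrite the budget in excess-of-subsistence terms: 2·(a − 4) + 2·(o − 4) = 36 − 2·4 − 2·4 = 20.
Substituting, 4·(a − 4) = 20, so a − 4 = 5 and a* = 9.
Then o − 4 = 5, so o* = 9.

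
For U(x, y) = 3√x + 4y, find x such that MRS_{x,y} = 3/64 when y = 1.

x = 64

MU_x = 3/(2√x), MU_y = 4.
MRS = 3/(2√x) ÷ 4.
MRS depends only on x: 0.375/√x = 3/64 ⇒ √x = 0.375/(3/64) = 8 ⇒ x = 64.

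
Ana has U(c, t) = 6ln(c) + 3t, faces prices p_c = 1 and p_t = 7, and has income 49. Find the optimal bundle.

c* = 14, t* = 5

MU_c = 6/c, MU_t = 3.
MRS = 6/c ÷ 3.
Tangency: set MRS = p_c/p_t = 1/7.
MRS depends only on c: 2/c = 1/7 ⇒ c* = 2/(1/7) = 14.
From the budget, 7·t = 49 − 1·14 = 35, so t* = 5.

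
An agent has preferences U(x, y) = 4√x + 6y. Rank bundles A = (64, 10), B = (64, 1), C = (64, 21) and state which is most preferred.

Bundle C

Evaluate utility at each bundle:
U(A) = 92.000.
U(B) = 38.000.
U(C) = 158.000.
Highest utility is C, so C ≻ A ≻ B.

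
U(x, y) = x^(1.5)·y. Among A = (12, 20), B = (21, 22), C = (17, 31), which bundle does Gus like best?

Evaluate utility at each bundle:
U(A) = 831.384.
U(B) = 2117.150.
U(C) = 2172.877.
Highest utility is C, so C ≻ B ≻ A.

Bundle C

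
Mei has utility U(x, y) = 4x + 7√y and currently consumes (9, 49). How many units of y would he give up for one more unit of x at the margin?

MRS = 8

MU_x = 4, MU_y = 7/(2√y).
MRS = 4 ÷ (7/(2√y)).
At (9, 49): MRS = 8.
That is, one extra unit of x is worth 8 units of y at the margin.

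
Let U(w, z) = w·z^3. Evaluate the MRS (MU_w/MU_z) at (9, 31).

MRS = 31/27

MU_w = z^3 and MU_z = 3·w·z^2.
MRS = MU_w/MU_z = (1/3)·z/w.
At (9, 31): MRS = 31/27.
The indifference curve has slope −31/27 at this bundle.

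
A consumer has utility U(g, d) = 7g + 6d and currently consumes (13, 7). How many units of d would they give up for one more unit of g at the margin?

MU_g = 7, MU_d = 6, so MRS = 7/6 at every bundle.
At (13, 7): MRS = 7/6.
So at (13, 7) the consumer would give up 7/6 units of d for one more unit of g.

MRS = 7/6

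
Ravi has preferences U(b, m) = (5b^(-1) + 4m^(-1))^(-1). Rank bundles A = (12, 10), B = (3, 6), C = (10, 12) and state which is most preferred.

Evaluate utility at each bundle:
U(A) = 1.224.
U(B) = 0.429.
U(C) = 1.200.
Highest utility is A, so A ≻ C ≻ B.

Bundle A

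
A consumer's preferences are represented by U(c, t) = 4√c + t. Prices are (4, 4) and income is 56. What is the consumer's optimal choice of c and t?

MU_c = 4/(2√c), MU_t = 1.
MRS = 4/(2√c) ÷ 1.
Tangency: set MRS = p_c/p_t = 4/4 = 1.
MRS depends only on c: 2/√c = 1 ⇒ √c = 2/1 = 2 ⇒ c* = 4.
From the budget, 4·t = 56 − 4·4 = 40, so t* = 10.

c* = 4, t* = 10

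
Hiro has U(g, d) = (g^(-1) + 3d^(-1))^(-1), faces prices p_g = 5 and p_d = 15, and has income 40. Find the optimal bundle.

g* = 2, d* = 2

For CES with ρ = -1, MRS = (1/3)·(d/g)^2.
Tangency: set MRS = p_g/p_d = 5/15 = 1/3.
So (d/g)^2 = 1; taking the square root, d/g = 1, i.e. d = g.
Substitute into the budget 5·g + 15·d = 40: 20·g = 40, so g* = 2 and d* = 2.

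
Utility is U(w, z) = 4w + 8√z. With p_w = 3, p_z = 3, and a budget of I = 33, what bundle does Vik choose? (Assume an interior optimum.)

MU_w = 4, MU_z = 8/(2√z).
MRS = 4 ÷ (8/(2√z)).
Tangency: set MRS = p_w/p_z = 3/3 = 1.
MRS depends only on z: √z = 1 ⇒ √z = 1 ⇒ z* = 1.
From the budget, 3·w = 33 − 3·1 = 30, so w* = 10.

w* = 10, z* = 1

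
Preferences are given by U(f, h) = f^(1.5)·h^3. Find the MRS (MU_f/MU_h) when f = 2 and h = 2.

MRS = 0.5

MU_f = 1.5·√f·h^3 and MU_h = 3·f^(1.5)·h^2.
MRS = MU_f/MU_h = (0.5)·h/f.
At (2, 2): MRS = 0.5.
The indifference curve has slope −0.5 at this bundle.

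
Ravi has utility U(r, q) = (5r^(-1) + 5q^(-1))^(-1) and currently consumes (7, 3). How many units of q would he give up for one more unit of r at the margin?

For CES with ρ = -1, MRS = (q/r)^2.
At (7, 3): MRS = 9/49.
So at (7, 3) the consumer would give up 9/49 units of q for one more unit of r.

MRS = 9/49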